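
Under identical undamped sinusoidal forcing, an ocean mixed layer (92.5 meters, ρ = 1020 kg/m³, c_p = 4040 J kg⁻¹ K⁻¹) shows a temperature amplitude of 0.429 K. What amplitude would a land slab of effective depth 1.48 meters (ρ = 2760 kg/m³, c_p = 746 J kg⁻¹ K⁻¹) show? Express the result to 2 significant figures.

54 K

C_ocean = 3.81×10^8 J/(m²·K); C_land = 3.05×10^6 J/(m²·K).
A ∝ 1/C ⇒ A_land = A_ocean × C_ocean/C_land = 0.429 × 125 = 53.7 K.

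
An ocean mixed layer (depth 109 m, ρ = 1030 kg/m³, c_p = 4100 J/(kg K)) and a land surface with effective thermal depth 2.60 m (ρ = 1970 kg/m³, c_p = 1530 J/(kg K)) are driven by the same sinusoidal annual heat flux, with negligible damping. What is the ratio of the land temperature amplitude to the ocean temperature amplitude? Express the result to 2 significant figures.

59

C_ocean = 1030 × 4100 × 109 = 4.60×10^8 J/(m²·K).
C_land = 1970 × 1530 × 2.60 = 7.84×10^6 J/(m²·K).
Undamped amplitude ∝ 1/C, so A_land/A_ocean = C_ocean/C_land = 58.7.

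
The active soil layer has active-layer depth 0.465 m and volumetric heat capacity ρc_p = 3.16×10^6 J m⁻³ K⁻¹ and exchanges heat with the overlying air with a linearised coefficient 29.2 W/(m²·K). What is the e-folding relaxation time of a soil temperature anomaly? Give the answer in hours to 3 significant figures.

14.0 hours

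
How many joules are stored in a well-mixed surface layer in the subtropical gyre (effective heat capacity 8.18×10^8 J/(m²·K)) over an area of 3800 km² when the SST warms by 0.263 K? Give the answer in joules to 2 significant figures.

8.2×10^17 J

Areal heat capacity C = 8.18×10^8 J/(m²·K) (given).
Heat per unit area: q = C ΔT = 8.18×10^8 × 0.263 = 2.15×10^8 J/m².
Total heat: Q = q × A = 2.15×10^8 × (3800 × 10⁶ m²) = 8.18×10^17 J.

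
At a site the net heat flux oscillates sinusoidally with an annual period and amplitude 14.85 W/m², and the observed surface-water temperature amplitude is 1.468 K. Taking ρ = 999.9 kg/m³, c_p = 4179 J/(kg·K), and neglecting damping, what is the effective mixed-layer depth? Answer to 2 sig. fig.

ω = 2π / 3.15×10^7 s = 1.99×10^-7 s⁻¹.
Required C = F₀ / (A ω) = 14.85 / (1.468 × 1.99×10^-7) = 5.08×10^7 J/(m²·K).
D = C / (ρ c_p) = 5.08×10^7 / (999.9 × 4179) = 12.2 m.

12 m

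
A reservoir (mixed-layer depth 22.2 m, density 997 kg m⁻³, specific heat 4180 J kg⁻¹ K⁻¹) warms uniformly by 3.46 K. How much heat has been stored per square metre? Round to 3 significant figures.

3.20×10^8

Areal heat capacity C = ρ c_p D = 997 × 4180 × 22.2 = 9.25×10^7 J/(m²·K).
ΔQ = C ΔT = 9.25×10^7 × 3.46 = 3.20×10^8 J/m².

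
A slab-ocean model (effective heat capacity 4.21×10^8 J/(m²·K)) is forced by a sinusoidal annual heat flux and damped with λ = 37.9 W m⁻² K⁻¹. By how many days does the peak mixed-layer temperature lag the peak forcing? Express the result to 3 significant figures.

Areal heat capacity C = 4.21×10^8 J/(m²·K) (given).
ω = 2π / 3.15×10^7 s = 1.99×10^-7 s⁻¹.
Phase lag φ = arctan(Cω/λ) = arctan(83.9/37.9) = 1.15 rad.
Time lag = φ / ω = 1.15 / 1.99×10^-7 = 5.75×10^6 s = 66.6 days.

66.6 days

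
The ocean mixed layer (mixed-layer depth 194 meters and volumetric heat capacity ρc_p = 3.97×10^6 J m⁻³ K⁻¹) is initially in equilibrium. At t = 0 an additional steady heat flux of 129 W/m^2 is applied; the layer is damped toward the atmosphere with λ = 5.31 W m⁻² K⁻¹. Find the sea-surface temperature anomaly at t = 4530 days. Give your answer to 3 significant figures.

22.7 K

Areal heat capacity C = ρc_p × D = 3.97×10^6 × 194 = 7.70×10^8 J m⁻² K⁻¹.
τ = C / λ = 7.70×10^8 / 5.31 = 1.45×10^8 s.
Equilibrium anomaly ΔT_eq = F / λ = 129 / 5.31 = 24.3 K.
t = 4530 days = 3.91×10^8 s, so t/τ = 2.70.
ΔT(t) = ΔT_eq (1 − e^(−t/τ)) = 24.3 × (1 − e^−2.70) = 22.7 K.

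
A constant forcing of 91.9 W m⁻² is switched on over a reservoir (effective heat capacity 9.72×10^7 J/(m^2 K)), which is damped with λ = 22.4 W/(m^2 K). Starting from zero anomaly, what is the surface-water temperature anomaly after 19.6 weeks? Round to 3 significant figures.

3.84 K

Areal heat capacity C = 9.72×10^7 J/(m^2 K) (given).
τ = C / λ = 9.72×10^7 / 22.4 = 4.34×10^6 s.
Equilibrium anomaly ΔT_eq = F / λ = 91.9 / 22.4 = 4.10 K.
t = 19.6 weeks = 1.19×10^7 s, so t/τ = 2.73.
ΔT(t) = ΔT_eq (1 − e^(−t/τ)) = 4.10 × (1 − e^−2.73) = 3.84 K.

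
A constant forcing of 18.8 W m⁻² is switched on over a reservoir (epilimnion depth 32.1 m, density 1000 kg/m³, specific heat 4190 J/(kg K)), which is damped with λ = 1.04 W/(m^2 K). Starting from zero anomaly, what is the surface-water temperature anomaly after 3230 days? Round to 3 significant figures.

16.0 K

Areal heat capacity C = ρ c_p D = 1000 × 4190 × 32.1 = 1.34×10^8 J/(m^2 K).
τ = C / λ = 1.34×10^8 / 1.04 = 1.29×10^8 s.
Equilibrium anomaly ΔT_eq = F / λ = 18.8 / 1.04 = 18.1 K.
t = 3230 days = 2.79×10^8 s, so t/τ = 2.16.
ΔT(t) = ΔT_eq (1 − e^(−t/τ)) = 18.1 × (1 − e^−2.16) = 16.0 K.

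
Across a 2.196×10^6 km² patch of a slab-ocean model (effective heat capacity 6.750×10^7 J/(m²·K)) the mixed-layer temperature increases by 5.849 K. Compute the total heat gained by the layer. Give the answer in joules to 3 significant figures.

Areal heat capacity C = 6.750×10^7 J/(m²·K) (given).
Heat per unit area: q = C ΔT = 6.75×10^7 × 5.849 = 3.95×10^8 J/m².
Total heat: Q = q × A = 3.95×10^8 × (2.196×10^6 × 10⁶ m²) = 8.67×10^20 J.

8.67×10^20 J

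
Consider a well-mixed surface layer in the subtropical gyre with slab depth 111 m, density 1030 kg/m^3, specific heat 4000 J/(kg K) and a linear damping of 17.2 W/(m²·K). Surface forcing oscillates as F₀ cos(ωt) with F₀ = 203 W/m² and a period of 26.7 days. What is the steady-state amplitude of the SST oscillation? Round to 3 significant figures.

Areal heat capacity C = ρ c_p D = 1030 × 4000 × 111 = 4.57×10^8 J/(m^2 K).
Angular frequency ω = 2π / T = 2π / 2.31×10^6 s = 2.72×10^-6 s⁻¹.
√((Cω)² + λ²) = √((1250)² + 17.2²) = 1250 W/(m²·K).
Amplitude A = F₀ / √((Cω)²+λ²) = 203 / 1250 = 0.163 K.

0.163 K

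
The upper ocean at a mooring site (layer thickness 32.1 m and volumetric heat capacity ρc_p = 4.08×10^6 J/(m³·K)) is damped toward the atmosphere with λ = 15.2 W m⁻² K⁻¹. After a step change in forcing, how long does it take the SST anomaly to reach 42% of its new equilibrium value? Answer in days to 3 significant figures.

54.3 days

Areal heat capacity C = ρc_p × D = 4.08×10^6 × 32.1 = 1.31×10^8 J m⁻² K⁻¹.
τ = C / λ = 1.31×10^8 / 15.2 = 8.62×10^6 s.
Fraction reached: 1 − e^(−t/τ) = 0.42 ⇒ t = −τ ln(1 − 0.42) = τ × 0.545.
t = 4.69×10^6 s = 54.3 days.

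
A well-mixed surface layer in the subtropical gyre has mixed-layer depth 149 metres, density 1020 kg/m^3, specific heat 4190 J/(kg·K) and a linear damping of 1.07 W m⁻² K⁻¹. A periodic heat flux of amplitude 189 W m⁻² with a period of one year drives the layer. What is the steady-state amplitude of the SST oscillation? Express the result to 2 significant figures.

1.5 K

Areal heat capacity C = ρ c_p D = 1020 × 4190 × 149 = 6.37×10^8 J m⁻² K⁻¹.
Angular frequency ω = 2π / T = 2π / 3.15×10^7 s = 1.99×10^-7 s⁻¹.
√((Cω)² + λ²) = √((127)² + 1.07²) = 127 W/(m²·K).
Amplitude A = F₀ / √((Cω)²+λ²) = 189 / 127 = 1.49 K.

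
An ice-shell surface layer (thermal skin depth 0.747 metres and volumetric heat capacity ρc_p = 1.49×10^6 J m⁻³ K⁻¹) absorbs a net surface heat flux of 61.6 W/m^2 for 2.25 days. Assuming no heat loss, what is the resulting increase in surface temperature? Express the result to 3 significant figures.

Areal heat capacity C = ρc_p × D = 1.49×10^6 × 0.747 = 1.11×10^6 J/(m^2 K).
Net heat input Q = F Δt = 61.6 × (2.25 days × 86400 s/day) = 1.20×10^7 J/m².
ΔT = Q / C = 1.20×10^7 / 1.11×10^6 = 10.8 K.

10.8 K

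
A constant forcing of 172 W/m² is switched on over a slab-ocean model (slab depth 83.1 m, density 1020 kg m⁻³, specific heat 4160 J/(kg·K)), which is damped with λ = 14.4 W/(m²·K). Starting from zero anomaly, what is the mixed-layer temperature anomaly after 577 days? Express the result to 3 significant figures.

Areal heat capacity C = ρ c_p D = 1020 × 4160 × 83.1 = 3.53×10^8 J m⁻² K⁻¹.
τ = C / λ = 3.53×10^8 / 14.4 = 2.45×10^7 s.
Equilibrium anomaly ΔT_eq = F / λ = 172 / 14.4 = 11.9 K.
t = 577 days = 4.99×10^7 s, so t/τ = 2.04.
ΔT(t) = ΔT_eq (1 − e^(−t/τ)) = 11.9 × (1 − e^−2.04) = 10.4 K.

10.4 K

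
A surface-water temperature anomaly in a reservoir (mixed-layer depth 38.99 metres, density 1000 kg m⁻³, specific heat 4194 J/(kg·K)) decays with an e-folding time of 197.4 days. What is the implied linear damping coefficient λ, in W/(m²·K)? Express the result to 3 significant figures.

9.59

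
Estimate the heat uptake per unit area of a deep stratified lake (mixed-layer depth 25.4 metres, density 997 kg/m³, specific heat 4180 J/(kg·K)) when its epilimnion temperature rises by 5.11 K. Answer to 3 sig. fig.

5.41×10^8

Areal heat capacity C = ρ c_p D = 997 × 4180 × 25.4 = 1.06×10^8 J/(m^2 K).
ΔQ = C ΔT = 1.06×10^8 × 5.11 = 5.41×10^8 J/m².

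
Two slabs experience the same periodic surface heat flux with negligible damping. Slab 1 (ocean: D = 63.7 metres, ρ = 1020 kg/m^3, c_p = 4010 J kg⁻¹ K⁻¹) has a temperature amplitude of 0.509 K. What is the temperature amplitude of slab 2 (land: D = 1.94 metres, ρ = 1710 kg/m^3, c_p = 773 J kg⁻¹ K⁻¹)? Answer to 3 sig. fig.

51.7 K

C_ocean = 2.61×10^8 J/(m²·K); C_land = 2.56×10^6 J/(m²·K).
A ∝ 1/C ⇒ A_land = A_ocean × C_ocean/C_land = 0.509 × 102 = 51.7 K.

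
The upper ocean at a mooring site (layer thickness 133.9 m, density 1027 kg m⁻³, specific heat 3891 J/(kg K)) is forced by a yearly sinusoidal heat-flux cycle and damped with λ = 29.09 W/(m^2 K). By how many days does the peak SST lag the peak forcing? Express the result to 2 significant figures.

76 days

Areal heat capacity C = ρ c_p D = 1027 × 3891 × 133.9 = 5.35×10^8 J m⁻² K⁻¹.
ω = 2π / 3.15×10^7 s = 1.99×10^-7 s⁻¹.
Phase lag φ = arctan(Cω/λ) = arctan(107/29.09) = 1.30 rad.
Time lag = φ / ω = 1.30 / 1.99×10^-7 = 6.55×10^6 s = 75.8 days.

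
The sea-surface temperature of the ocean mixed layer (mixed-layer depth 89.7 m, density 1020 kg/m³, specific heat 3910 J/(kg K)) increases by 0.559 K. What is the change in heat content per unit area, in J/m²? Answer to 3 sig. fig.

2.00×10^8

Areal heat capacity C = ρ c_p D = 1020 × 3910 × 89.7 = 3.58×10^8 J/(m²·K).
ΔQ = C ΔT = 3.58×10^8 × 0.559 = 2.00×10^8 J/m².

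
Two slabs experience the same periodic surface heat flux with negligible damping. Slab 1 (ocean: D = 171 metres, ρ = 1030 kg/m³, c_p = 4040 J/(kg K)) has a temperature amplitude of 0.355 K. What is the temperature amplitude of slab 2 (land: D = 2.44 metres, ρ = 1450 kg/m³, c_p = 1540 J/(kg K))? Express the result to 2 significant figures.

46 K

C_ocean = 7.12×10^8 J/(m²·K); C_land = 5.45×10^6 J/(m²·K).
A ∝ 1/C ⇒ A_land = A_ocean × C_ocean/C_land = 0.355 × 131 = 46.4 K.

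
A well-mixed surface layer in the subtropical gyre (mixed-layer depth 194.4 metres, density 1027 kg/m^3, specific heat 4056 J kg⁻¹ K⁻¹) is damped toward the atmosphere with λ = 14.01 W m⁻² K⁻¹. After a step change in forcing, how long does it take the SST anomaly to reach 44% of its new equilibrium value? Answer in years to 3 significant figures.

Areal heat capacity C = ρ c_p D = 1027 × 4056 × 194.4 = 8.10×10^8 J/(m²·K).
τ = C / λ = 8.10×10^8 / 14.01 = 5.78×10^7 s.
Fraction reached: 1 − e^(−t/τ) = 0.44 ⇒ t = −τ ln(1 − 0.44) = τ × 0.580.
t = 3.35×10^7 s = 1.06 years.

1.06 years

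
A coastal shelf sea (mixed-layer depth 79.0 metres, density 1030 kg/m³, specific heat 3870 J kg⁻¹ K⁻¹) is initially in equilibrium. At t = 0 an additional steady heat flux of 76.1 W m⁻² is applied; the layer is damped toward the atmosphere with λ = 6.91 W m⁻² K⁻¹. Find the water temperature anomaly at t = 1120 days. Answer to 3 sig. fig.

Areal heat capacity C = ρ c_p D = 1030 × 3870 × 79.0 = 3.15×10^8 J m⁻² K⁻¹.
τ = C / λ = 3.15×10^8 / 6.91 = 4.56×10^7 s.
Equilibrium anomaly ΔT_eq = F / λ = 76.1 / 6.91 = 11.0 K.
t = 1120 days = 9.68×10^7 s, so t/τ = 2.12.
ΔT(t) = ΔT_eq (1 − e^(−t/τ)) = 11.0 × (1 − e^−2.12) = 9.70 K.

9.70 K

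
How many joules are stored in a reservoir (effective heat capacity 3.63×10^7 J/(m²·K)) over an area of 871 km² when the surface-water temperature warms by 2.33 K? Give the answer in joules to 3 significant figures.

7.37×10^16 J

Areal heat capacity C = 3.63×10^7 J/(m²·K) (given).
Heat per unit area: q = C ΔT = 3.63×10^7 × 2.33 = 8.46×10^7 J/m².
Total heat: Q = q × A = 8.46×10^7 × (871 × 10⁶ m²) = 7.37×10^16 J.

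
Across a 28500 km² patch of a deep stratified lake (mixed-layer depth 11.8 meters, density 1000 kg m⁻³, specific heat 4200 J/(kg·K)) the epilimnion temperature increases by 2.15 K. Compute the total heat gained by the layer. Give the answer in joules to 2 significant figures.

3.0×10^18 J

Areal heat capacity C = ρ c_p D = 1000 × 4200 × 11.8 = 4.96×10^7 J m⁻² K⁻¹.
Heat per unit area: q = C ΔT = 4.96×10^7 × 2.15 = 1.07×10^8 J/m².
Total heat: Q = q × A = 1.07×10^8 × (28500 × 10⁶ m²) = 3.04×10^18 J.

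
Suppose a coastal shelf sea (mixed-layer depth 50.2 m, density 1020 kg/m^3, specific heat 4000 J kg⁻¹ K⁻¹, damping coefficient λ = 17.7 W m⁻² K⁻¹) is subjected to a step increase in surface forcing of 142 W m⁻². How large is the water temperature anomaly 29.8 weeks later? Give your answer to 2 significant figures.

Areal heat capacity C = ρ c_p D = 1020 × 4000 × 50.2 = 2.05×10^8 J m⁻² K⁻¹.
τ = C / λ = 2.05×10^8 / 17.7 = 1.16×10^7 s.
Equilibrium anomaly ΔT_eq = F / λ = 142 / 17.7 = 8.02 K.
t = 29.8 weeks = 1.80×10^7 s, so t/τ = 1.56.
ΔT(t) = ΔT_eq (1 − e^(−t/τ)) = 8.02 × (1 − e^−1.56) = 6.33 K.

6.3 K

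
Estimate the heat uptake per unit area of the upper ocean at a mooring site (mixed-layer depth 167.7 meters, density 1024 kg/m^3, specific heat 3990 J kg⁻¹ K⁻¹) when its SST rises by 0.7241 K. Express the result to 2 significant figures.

5.0×10^8

Areal heat capacity C = ρ c_p D = 1024 × 3990 × 167.7 = 6.85×10^8 J/(m^2 K).
ΔQ = C ΔT = 6.85×10^8 × 0.7241 = 4.96×10^8 J/m².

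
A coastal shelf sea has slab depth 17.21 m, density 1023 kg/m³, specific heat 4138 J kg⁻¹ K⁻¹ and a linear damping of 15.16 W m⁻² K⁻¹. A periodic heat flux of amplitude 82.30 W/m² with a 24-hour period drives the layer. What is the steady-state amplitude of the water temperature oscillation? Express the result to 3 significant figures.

Areal heat capacity C = ρ c_p D = 1023 × 4138 × 17.21 = 7.29×10^7 J/(m²·K).
Angular frequency ω = 2π / T = 2π / 86400 s = 7.27×10^-5 s⁻¹.
√((Cω)² + λ²) = √((5300)² + 15.16²) = 5300 W/(m²·K).
Amplitude A = F₀ / √((Cω)²+λ²) = 82.30 / 5300 = 0.0155 K.

0.0155 K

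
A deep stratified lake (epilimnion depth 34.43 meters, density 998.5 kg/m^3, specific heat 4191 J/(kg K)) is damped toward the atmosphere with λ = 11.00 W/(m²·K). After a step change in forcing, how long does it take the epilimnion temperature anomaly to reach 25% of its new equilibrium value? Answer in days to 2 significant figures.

Areal heat capacity C = ρ c_p D = 998.5 × 4191 × 34.43 = 1.44×10^8 J/(m²·K).
τ = C / λ = 1.44×10^8 / 11.00 = 1.31×10^7 s.
Fraction reached: 1 − e^(−t/τ) = 0.25 ⇒ t = −τ ln(1 − 0.25) = τ × 0.288.
t = 3.77×10^6 s = 43.6 days.

44 days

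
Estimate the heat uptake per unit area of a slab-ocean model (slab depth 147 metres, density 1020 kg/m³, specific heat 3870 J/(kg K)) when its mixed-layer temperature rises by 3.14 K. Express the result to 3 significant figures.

1.82×10^9

Areal heat capacity C = ρ c_p D = 1020 × 3870 × 147 = 5.80×10^8 J m⁻² K⁻¹.
ΔQ = C ΔT = 5.80×10^8 × 3.14 = 1.82×10^9 J/m².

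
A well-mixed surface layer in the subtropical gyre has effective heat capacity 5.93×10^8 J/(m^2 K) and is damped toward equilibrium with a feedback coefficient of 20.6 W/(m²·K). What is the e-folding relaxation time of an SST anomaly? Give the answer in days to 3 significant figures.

333 days

Areal heat capacity C = 5.93×10^8 J/(m^2 K) (given).
Relaxation time τ = C / λ = 5.93×10^8 / 20.6 = 2.88×10^7 s.
In days: 2.88×10^7 s / (86400 s/day) = 333 days.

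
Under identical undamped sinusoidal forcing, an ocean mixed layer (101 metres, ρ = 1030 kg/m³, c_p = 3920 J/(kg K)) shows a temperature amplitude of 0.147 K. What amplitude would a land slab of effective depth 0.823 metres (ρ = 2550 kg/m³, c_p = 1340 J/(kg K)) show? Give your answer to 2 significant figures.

21 K

C_ocean = 4.08×10^8 J/(m²·K); C_land = 2.81×10^6 J/(m²·K).
A ∝ 1/C ⇒ A_land = A_ocean × C_ocean/C_land = 0.147 × 145 = 21.3 K.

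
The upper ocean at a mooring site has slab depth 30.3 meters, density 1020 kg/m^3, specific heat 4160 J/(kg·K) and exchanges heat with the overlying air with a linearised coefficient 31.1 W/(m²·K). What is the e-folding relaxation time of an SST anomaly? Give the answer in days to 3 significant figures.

Areal heat capacity C = ρ c_p D = 1020 × 4160 × 30.3 = 1.29×10^8 J/(m²·K).
Relaxation time τ = C / λ = 1.29×10^8 / 31.1 = 4.13×10^6 s.
In days: 4.13×10^6 s / (86400 s/day) = 47.8 days.

47.8 days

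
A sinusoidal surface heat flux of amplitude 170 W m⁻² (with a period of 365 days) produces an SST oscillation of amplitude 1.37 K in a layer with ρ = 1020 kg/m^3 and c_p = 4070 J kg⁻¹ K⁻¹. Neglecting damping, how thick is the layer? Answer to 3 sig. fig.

150 m

ω = 2π / 3.15×10^7 s = 1.99×10^-7 s⁻¹.
Required C = F₀ / (A ω) = 170 / (1.37 × 1.99×10^-7) = 6.23×10^8 J/(m²·K).
D = C / (ρ c_p) = 6.23×10^8 / (1020 × 4070) = 150 m.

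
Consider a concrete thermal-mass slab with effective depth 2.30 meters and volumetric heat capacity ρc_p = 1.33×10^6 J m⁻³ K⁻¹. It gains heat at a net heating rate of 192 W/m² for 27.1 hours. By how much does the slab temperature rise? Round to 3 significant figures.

6.12 K

Areal heat capacity C = ρc_p × D = 1.33×10^6 × 2.30 = 3.06×10^6 J/(m^2 K).
Net heat input Q = F Δt = 192 × (27.1 hours × 3600 s/hour) = 1.87×10^7 J/m².
ΔT = Q / C = 1.87×10^7 / 3.06×10^6 = 6.12 K.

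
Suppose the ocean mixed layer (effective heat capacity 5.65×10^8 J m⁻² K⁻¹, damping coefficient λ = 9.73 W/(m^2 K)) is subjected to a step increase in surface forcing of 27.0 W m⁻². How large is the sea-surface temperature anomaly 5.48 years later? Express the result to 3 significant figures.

2.63 K

Areal heat capacity C = 5.65×10^8 J m⁻² K⁻¹ (given).
τ = C / λ = 5.65×10^8 / 9.73 = 5.81×10^7 s.
Equilibrium anomaly ΔT_eq = F / λ = 27.0 / 9.73 = 2.77 K.
t = 5.48 years = 1.73×10^8 s, so t/τ = 2.98.
ΔT(t) = ΔT_eq (1 − e^(−t/τ)) = 2.77 × (1 − e^−2.98) = 2.63 K.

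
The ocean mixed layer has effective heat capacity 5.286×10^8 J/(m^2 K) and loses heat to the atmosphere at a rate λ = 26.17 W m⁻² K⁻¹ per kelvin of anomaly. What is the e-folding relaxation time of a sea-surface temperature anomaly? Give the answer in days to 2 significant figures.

230 days

Areal heat capacity C = 5.286×10^8 J/(m^2 K) (given).
Relaxation time τ = C / λ = 5.29×10^8 / 26.17 = 2.02×10^7 s.
In days: 2.02×10^7 s / (86400 s/day) = 234 days.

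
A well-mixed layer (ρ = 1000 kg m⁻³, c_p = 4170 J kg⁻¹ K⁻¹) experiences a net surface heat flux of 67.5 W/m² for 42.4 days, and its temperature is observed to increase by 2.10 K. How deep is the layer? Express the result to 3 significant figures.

Heat input Q = F Δt = 67.5 × 3.66×10^6 s = 2.47×10^8 J/m².
Required areal heat capacity C = Q / ΔT = 1.18×10^8 J/(m²·K).
Depth D = C / (ρ c_p) = 1.18×10^8 / (1000 × 4170) = 28.2 m.

28.2 m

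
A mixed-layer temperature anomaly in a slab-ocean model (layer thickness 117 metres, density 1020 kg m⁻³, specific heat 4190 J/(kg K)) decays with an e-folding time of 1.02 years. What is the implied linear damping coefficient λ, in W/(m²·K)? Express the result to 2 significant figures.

16

Areal heat capacity C = ρ c_p D = 1020 × 4190 × 117 = 5.00×10^8 J/(m^2 K).
τ = 1.02 years = 3.22×10^7 s.
λ = C / τ = 5.00×10^8 / 3.22×10^7 = 15.5 W/(m²·K).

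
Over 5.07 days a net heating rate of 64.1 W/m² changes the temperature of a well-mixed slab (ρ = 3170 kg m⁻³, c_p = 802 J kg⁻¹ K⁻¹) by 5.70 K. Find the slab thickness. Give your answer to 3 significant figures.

1.94 m

Heat input Q = F Δt = 64.1 × 4.38×10^5 s = 2.81×10^7 J/m².
Required areal heat capacity C = Q / ΔT = 4.93×10^6 J/(m²·K).
Depth D = C / (ρ c_p) = 4.93×10^6 / (3170 × 802) = 1.94 m.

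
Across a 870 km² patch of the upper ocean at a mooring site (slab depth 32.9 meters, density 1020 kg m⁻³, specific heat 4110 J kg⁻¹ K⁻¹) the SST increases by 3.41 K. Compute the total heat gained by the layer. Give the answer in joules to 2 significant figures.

Areal heat capacity C = ρ c_p D = 1020 × 4110 × 32.9 = 1.38×10^8 J m⁻² K⁻¹.
Heat per unit area: q = C ΔT = 1.38×10^8 × 3.41 = 4.70×10^8 J/m².
Total heat: Q = q × A = 4.70×10^8 × (870 × 10⁶ m²) = 4.09×10^17 J.

4.1×10^17 J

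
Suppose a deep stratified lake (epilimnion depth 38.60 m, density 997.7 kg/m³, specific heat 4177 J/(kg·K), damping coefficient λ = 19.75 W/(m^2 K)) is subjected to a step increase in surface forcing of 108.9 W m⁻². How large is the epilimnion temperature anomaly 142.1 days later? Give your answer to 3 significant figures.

Areal heat capacity C = ρ c_p D = 997.7 × 4177 × 38.60 = 1.61×10^8 J m⁻² K⁻¹.
τ = C / λ = 1.61×10^8 / 19.75 = 8.14×10^6 s.
Equilibrium anomaly ΔT_eq = F / λ = 108.9 / 19.75 = 5.51 K.
t = 142.1 days = 1.23×10^7 s, so t/τ = 1.51.
ΔT(t) = ΔT_eq (1 − e^(−t/τ)) = 5.51 × (1 − e^−1.51) = 4.29 K.

4.29 K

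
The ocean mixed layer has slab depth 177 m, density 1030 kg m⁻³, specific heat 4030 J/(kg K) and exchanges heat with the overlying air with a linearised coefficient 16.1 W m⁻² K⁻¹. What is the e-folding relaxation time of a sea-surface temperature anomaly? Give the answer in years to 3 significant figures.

1.45 years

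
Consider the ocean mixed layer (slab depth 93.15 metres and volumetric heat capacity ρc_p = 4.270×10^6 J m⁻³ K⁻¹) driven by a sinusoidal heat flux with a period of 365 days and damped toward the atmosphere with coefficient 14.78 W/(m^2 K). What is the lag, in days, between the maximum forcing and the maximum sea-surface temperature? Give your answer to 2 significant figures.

81 days

Areal heat capacity C = ρc_p × D = 4.270×10^6 × 93.15 = 3.98×10^8 J/(m²·K).
ω = 2π / 3.15×10^7 s = 1.99×10^-7 s⁻¹.
Phase lag φ = arctan(Cω/λ) = arctan(79.2/14.78) = 1.39 rad.
Time lag = φ / ω = 1.39 / 1.99×10^-7 = 6.96×10^6 s = 80.5 days.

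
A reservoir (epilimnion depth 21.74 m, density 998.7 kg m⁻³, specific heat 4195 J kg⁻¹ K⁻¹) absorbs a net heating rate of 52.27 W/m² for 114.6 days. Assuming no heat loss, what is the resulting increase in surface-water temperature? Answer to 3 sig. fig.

5.68 K

Areal heat capacity C = ρ c_p D = 998.7 × 4195 × 21.74 = 9.11×10^7 J m⁻² K⁻¹.
Net heat input Q = F Δt = 52.27 × (114.6 days × 86400 s/day) = 5.18×10^8 J/m².
ΔT = Q / C = 5.18×10^8 / 9.11×10^7 = 5.68 K.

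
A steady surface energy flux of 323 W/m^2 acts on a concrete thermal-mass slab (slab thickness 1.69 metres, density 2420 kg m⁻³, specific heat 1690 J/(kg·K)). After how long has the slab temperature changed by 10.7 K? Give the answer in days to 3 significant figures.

2.65 days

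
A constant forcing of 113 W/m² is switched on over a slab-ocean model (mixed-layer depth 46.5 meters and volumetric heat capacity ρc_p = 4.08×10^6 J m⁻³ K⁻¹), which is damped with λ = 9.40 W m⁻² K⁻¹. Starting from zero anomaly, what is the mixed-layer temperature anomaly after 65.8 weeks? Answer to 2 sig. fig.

Areal heat capacity C = ρc_p × D = 4.08×10^6 × 46.5 = 1.90×10^8 J/(m²·K).
τ = C / λ = 1.90×10^8 / 9.40 = 2.02×10^7 s.
Equilibrium anomaly ΔT_eq = F / λ = 113 / 9.40 = 12.0 K.
t = 65.8 weeks = 3.98×10^7 s, so t/τ = 1.97.
ΔT(t) = ΔT_eq (1 − e^(−t/τ)) = 12.0 × (1 − e^−1.97) = 10.3 K.

10 K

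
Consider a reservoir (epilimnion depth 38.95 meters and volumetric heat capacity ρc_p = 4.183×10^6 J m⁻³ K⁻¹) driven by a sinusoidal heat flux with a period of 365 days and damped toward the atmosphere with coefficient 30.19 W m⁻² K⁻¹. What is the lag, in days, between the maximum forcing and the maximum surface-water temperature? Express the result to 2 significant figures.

Areal heat capacity C = ρc_p × D = 4.183×10^6 × 38.95 = 1.63×10^8 J/(m^2 K).
ω = 2π / 3.15×10^7 s = 1.99×10^-7 s⁻¹.
Phase lag φ = arctan(Cω/λ) = arctan(32.5/30.19) = 0.822 rad.
Time lag = φ / ω = 0.822 / 1.99×10^-7 = 4.12×10^6 s = 47.7 days.

48 days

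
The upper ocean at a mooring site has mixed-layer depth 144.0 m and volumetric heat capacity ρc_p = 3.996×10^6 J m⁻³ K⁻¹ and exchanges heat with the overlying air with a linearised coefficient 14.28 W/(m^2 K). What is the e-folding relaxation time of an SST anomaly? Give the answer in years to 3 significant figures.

1.28 years

Areal heat capacity C = ρc_p × D = 3.996×10^6 × 144.0 = 5.75×10^8 J/(m^2 K).
Relaxation time τ = C / λ = 5.75×10^8 / 14.28 = 4.03×10^7 s.
In years: 4.03×10^7 s / (3.156×10^7 s/year) = 1.28 years.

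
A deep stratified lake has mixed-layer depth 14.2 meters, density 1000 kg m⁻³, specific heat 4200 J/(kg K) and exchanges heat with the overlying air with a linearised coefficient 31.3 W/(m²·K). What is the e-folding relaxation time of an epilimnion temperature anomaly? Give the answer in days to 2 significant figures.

Areal heat capacity C = ρ c_p D = 1000 × 4200 × 14.2 = 5.96×10^7 J/(m²·K).
Relaxation time τ = C / λ = 5.96×10^7 / 31.3 = 1.91×10^6 s.
In days: 1.91×10^6 s / (86400 s/day) = 22.1 days.

22 days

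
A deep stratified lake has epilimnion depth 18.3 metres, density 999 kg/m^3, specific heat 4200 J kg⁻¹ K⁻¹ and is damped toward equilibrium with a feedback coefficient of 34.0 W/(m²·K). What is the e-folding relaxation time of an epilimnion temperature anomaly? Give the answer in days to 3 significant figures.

Areal heat capacity C = ρ c_p D = 999 × 4200 × 18.3 = 7.68×10^7 J m⁻² K⁻¹.
Relaxation time τ = C / λ = 7.68×10^7 / 34.0 = 2.26×10^6 s.
In days: 2.26×10^6 s / (86400 s/day) = 26.1 days.

26.1 days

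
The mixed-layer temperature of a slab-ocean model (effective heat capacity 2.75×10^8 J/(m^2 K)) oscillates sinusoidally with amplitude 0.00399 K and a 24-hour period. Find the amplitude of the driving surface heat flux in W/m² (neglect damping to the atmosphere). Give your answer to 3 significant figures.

79.8

Areal heat capacity C = 2.75×10^8 J/(m^2 K) (given).
ω = 2π / 86400 s = 7.27×10^-5 s⁻¹.
Cω = 2.75×10^8 × 7.27×10^-5 = 20000 W/(m²·K).
F₀ = A × Cω = 0.00399 × 20000 = 79.8 W/m².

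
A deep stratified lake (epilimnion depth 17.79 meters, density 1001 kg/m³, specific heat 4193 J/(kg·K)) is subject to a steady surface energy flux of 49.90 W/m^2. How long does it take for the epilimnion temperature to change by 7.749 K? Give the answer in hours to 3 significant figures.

Areal heat capacity C = ρ c_p D = 1001 × 4193 × 17.79 = 7.47×10^7 J m⁻² K⁻¹.
Time required: Δt = C ΔT / F = 7.47×10^7 × 7.749 / 49.90 = 1.16×10^7 s.
In hours: 1.16×10^7 s / (3600 s/hour) = 3220 hours.

3220 hours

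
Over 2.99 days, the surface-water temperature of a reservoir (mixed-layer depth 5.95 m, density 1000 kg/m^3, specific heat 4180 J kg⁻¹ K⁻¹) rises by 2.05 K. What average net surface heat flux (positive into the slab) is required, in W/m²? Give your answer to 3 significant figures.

197

Areal heat capacity C = ρ c_p D = 1000 × 4180 × 5.95 = 2.49×10^7 J m⁻² K⁻¹.
Required heat per unit area: Q = C ΔT = 2.49×10^7 × 2.05 = 5.10×10^7 J/m².
Flux F = Q / Δt = 5.10×10^7 / 2.58×10^5 s = 197 W/m².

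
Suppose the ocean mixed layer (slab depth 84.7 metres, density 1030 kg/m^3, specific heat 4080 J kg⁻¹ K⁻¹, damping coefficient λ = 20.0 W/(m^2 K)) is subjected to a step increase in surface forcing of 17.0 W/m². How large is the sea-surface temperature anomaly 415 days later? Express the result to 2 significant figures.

Areal heat capacity C = ρ c_p D = 1030 × 4080 × 84.7 = 3.56×10^8 J m⁻² K⁻¹.
τ = C / λ = 3.56×10^8 / 20.0 = 1.78×10^7 s.
Equilibrium anomaly ΔT_eq = F / λ = 17.0 / 20.0 = 0.850 K.
t = 415 days = 3.59×10^7 s, so t/τ = 2.01.
ΔT(t) = ΔT_eq (1 − e^(−t/τ)) = 0.850 × (1 − e^−2.01) = 0.737 K.

0.74 K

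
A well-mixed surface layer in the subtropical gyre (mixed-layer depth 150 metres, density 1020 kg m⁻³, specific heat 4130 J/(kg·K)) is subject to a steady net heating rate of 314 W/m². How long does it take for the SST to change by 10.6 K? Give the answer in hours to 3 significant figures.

5930 hours

Areal heat capacity C = ρ c_p D = 1020 × 4130 × 150 = 6.32×10^8 J m⁻² K⁻¹.
Time required: Δt = C ΔT / F = 6.32×10^8 × 10.6 / 314 = 2.13×10^7 s.
In hours: 2.13×10^7 s / (3600 s/hour) = 5930 hours.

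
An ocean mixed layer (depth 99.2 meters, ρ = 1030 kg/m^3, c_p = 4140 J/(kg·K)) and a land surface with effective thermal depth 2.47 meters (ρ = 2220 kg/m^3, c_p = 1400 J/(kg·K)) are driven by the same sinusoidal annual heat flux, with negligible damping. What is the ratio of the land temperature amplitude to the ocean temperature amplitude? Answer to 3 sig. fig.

C_ocean = 1030 × 4140 × 99.2 = 4.23×10^8 J/(m²·K).
C_land = 2220 × 1400 × 2.47 = 7.68×10^6 J/(m²·K).
Undamped amplitude ∝ 1/C, so A_land/A_ocean = C_ocean/C_land = 55.1.

55.1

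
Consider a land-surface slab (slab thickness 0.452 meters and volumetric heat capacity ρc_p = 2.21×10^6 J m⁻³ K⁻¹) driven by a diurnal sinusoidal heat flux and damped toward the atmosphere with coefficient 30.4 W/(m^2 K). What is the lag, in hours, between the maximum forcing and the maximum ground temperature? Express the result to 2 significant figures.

4.5 hours

Areal heat capacity C = ρc_p × D = 2.21×10^6 × 0.452 = 9.99×10^5 J m⁻² K⁻¹.
ω = 2π / 86400 s = 7.27×10^-5 s⁻¹.
Phase lag φ = arctan(Cω/λ) = arctan(72.6/30.4) = 1.17 rad.
Time lag = φ / ω = 1.17 / 7.27×10^-5 = 16100 s = 4.49 hours.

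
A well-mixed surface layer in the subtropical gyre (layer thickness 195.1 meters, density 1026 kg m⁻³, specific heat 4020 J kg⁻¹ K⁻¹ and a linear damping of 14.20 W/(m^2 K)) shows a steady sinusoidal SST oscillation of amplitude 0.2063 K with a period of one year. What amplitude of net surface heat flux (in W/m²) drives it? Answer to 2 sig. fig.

33

Areal heat capacity C = ρ c_p D = 1026 × 4020 × 195.1 = 8.05×10^8 J/(m^2 K).
ω = 2π / 3.15×10^7 s = 1.99×10^-7 s⁻¹.
√((Cω)² + λ²) = √((160)² + 14.20²) = 161 W/(m²·K).
F₀ = A × √((Cω)²+λ²) = 0.2063 × 161 = 33.2 W/m².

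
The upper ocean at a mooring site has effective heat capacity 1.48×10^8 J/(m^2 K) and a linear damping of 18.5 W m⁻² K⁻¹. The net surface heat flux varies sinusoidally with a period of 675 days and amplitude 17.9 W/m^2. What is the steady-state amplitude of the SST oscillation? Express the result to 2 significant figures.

Areal heat capacity C = 1.48×10^8 J/(m^2 K) (given).
Angular frequency ω = 2π / T = 2π / 5.83×10^7 s = 1.08×10^-7 s⁻¹.
√((Cω)² + λ²) = √((15.9)² + 18.5²) = 24.4 W/(m²·K).
Amplitude A = F₀ / √((Cω)²+λ²) = 17.9 / 24.4 = 0.733 K.

0.73 K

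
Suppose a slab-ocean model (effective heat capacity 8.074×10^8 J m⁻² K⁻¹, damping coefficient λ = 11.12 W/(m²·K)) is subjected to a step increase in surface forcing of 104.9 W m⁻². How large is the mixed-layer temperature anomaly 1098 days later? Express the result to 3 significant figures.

Areal heat capacity C = 8.074×10^8 J m⁻² K⁻¹ (given).
τ = C / λ = 8.07×10^8 / 11.12 = 7.26×10^7 s.
Equilibrium anomaly ΔT_eq = F / λ = 104.9 / 11.12 = 9.43 K.
t = 1098 days = 9.49×10^7 s, so t/τ = 1.31.
ΔT(t) = ΔT_eq (1 − e^(−t/τ)) = 9.43 × (1 − e^−1.31) = 6.88 K.

6.88 K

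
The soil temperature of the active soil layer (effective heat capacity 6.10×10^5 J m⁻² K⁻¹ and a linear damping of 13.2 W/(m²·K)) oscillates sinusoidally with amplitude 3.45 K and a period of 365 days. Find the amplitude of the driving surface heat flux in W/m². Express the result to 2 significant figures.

Areal heat capacity C = 6.10×10^5 J m⁻² K⁻¹ (given).
ω = 2π / 3.15×10^7 s = 1.99×10^-7 s⁻¹.
√((Cω)² + λ²) = √((0.122)² + 13.2²) = 13.2 W/(m²·K).
F₀ = A × √((Cω)²+λ²) = 3.45 × 13.2 = 45.5 W/m².

46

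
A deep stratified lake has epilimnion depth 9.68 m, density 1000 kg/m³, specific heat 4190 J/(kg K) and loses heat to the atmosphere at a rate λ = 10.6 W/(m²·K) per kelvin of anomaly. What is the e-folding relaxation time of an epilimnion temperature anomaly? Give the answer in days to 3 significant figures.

44.3 days

Areal heat capacity C = ρ c_p D = 1000 × 4190 × 9.68 = 4.06×10^7 J/(m²·K).
Relaxation time τ = C / λ = 4.06×10^7 / 10.6 = 3.83×10^6 s.
In days: 3.83×10^6 s / (86400 s/day) = 44.3 days.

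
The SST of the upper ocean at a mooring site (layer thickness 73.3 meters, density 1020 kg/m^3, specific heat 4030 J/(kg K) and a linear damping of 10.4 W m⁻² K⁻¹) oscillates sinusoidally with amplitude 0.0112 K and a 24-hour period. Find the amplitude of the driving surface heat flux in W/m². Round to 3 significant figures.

245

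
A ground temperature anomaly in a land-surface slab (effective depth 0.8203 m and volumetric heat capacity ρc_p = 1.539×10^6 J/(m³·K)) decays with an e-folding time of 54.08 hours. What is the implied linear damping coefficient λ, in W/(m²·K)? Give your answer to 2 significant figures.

6.5

Areal heat capacity C = ρc_p × D = 1.539×10^6 × 0.8203 = 1.26×10^6 J m⁻² K⁻¹.
τ = 54.08 hours = 1.95×10^5 s.
λ = C / τ = 1.26×10^6 / 1.95×10^5 = 6.48 W/(m²·K).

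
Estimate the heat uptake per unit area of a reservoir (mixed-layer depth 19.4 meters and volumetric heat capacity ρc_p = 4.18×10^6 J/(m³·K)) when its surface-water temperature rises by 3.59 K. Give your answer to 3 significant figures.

2.91×10^8

Areal heat capacity C = ρc_p × D = 4.18×10^6 × 19.4 = 8.11×10^7 J/(m^2 K).
ΔQ = C ΔT = 8.11×10^7 × 3.59 = 2.91×10^8 J/m².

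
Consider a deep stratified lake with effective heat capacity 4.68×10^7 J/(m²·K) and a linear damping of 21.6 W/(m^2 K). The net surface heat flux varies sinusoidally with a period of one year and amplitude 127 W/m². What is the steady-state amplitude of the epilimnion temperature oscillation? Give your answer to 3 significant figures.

5.40 K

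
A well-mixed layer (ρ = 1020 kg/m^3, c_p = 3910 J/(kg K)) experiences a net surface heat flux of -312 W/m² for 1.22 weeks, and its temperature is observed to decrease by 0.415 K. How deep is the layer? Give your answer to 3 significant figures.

Heat input Q = F Δt = -312 × 7.38×10^5 s = -2.30×10^8 J/m².
Required areal heat capacity C = Q / ΔT = 5.55×10^8 J/(m²·K).
Depth D = C / (ρ c_p) = 5.55×10^8 / (1020 × 3910) = 139 m.

139 m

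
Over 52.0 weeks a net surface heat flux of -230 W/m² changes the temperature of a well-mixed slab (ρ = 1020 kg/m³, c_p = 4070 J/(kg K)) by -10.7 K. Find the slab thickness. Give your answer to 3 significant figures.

Heat input Q = F Δt = -230 × 3.14×10^7 s = -7.23×10^9 J/m².
Required areal heat capacity C = Q / ΔT = 6.76×10^8 J/(m²·K).
Depth D = C / (ρ c_p) = 6.76×10^8 / (1020 × 4070) = 163 m.

163 m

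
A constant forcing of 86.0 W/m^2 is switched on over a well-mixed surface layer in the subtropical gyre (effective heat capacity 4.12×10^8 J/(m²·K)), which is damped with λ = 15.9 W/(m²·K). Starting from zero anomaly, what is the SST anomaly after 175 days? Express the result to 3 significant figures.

Areal heat capacity C = 4.12×10^8 J/(m²·K) (given).
τ = C / λ = 4.12×10^8 / 15.9 = 2.59×10^7 s.
Equilibrium anomaly ΔT_eq = F / λ = 86.0 / 15.9 = 5.41 K.
t = 175 days = 1.51×10^7 s, so t/τ = 0.584.
ΔT(t) = ΔT_eq (1 − e^(−t/τ)) = 5.41 × (1 − e^−0.584) = 2.39 K.

2.39 K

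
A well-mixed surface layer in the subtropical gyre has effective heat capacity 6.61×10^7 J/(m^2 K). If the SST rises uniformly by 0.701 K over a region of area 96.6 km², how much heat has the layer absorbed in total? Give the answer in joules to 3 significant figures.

4.48×10^15 J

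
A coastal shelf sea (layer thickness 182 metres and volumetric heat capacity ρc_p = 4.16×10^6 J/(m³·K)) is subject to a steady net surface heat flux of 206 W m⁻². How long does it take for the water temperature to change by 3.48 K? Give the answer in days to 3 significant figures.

Areal heat capacity C = ρc_p × D = 4.16×10^6 × 182 = 7.57×10^8 J m⁻² K⁻¹.
Time required: Δt = C ΔT / F = 7.57×10^8 × 3.48 / 206 = 1.28×10^7 s.
In days: 1.28×10^7 s / (86400 s/day) = 148 days.

148 days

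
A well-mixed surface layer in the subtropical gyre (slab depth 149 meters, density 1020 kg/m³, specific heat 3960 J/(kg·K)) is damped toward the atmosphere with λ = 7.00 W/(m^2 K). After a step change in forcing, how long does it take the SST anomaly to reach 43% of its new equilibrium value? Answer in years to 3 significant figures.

Areal heat capacity C = ρ c_p D = 1020 × 3960 × 149 = 6.02×10^8 J/(m^2 K).
τ = C / λ = 6.02×10^8 / 7.00 = 8.60×10^7 s.
Fraction reached: 1 − e^(−t/τ) = 0.43 ⇒ t = −τ ln(1 − 0.43) = τ × 0.562.
t = 4.83×10^7 s = 1.53 years.

1.53 years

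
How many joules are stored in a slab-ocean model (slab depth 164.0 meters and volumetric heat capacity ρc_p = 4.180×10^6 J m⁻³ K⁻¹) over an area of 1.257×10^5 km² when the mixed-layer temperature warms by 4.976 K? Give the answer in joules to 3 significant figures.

4.29×10^20 J

Areal heat capacity C = ρc_p × D = 4.180×10^6 × 164.0 = 6.86×10^8 J/(m^2 K).
Heat per unit area: q = C ΔT = 6.86×10^8 × 4.976 = 3.41×10^9 J/m².
Total heat: Q = q × A = 3.41×10^9 × (1.257×10^5 × 10⁶ m²) = 4.29×10^20 J.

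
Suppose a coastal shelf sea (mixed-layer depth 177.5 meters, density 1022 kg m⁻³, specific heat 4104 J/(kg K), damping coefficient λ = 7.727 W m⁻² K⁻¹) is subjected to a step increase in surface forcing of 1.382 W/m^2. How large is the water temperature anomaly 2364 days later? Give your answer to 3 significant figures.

0.157 K

Areal heat capacity C = ρ c_p D = 1022 × 4104 × 177.5 = 7.44×10^8 J/(m^2 K).
τ = C / λ = 7.44×10^8 / 7.727 = 9.63×10^7 s.
Equilibrium anomaly ΔT_eq = F / λ = 1.382 / 7.727 = 0.179 K.
t = 2364 days = 2.04×10^8 s, so t/τ = 2.12.
ΔT(t) = ΔT_eq (1 − e^(−t/τ)) = 0.179 × (1 − e^−2.12) = 0.157 K.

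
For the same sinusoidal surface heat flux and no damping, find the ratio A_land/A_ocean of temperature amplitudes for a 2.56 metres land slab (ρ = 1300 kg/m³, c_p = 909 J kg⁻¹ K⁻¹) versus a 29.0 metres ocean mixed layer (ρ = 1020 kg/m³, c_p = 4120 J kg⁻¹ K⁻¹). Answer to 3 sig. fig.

40.3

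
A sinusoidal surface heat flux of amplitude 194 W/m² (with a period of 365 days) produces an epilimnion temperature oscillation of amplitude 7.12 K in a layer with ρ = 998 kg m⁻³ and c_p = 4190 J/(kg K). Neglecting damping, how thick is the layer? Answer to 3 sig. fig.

32.7 m

ω = 2π / 3.15×10^7 s = 1.99×10^-7 s⁻¹.
Required C = F₀ / (A ω) = 194 / (7.12 × 1.99×10^-7) = 1.37×10^8 J/(m²·K).
D = C / (ρ c_p) = 1.37×10^8 / (998 × 4190) = 32.7 m.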